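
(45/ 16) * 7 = 315/ 16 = 19.69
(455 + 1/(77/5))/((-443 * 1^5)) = -35040/34111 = -1.03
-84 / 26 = -42 / 13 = -3.23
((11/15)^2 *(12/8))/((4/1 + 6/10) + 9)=121/2040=0.06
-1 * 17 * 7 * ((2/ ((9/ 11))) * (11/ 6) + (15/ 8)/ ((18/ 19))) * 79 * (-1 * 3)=182209.66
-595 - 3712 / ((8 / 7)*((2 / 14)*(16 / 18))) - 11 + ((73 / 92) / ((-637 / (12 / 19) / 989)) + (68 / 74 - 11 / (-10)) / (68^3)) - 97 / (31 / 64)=-1151704019404212749 / 43649893589120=-26385.04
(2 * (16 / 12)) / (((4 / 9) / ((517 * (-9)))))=-27918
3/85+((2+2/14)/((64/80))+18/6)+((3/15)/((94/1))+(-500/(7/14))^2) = 111860639391/111860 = 1000005.72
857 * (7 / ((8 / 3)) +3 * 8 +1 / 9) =1649725 / 72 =22912.85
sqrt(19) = 4.36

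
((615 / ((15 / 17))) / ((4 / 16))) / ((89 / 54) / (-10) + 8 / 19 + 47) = 28604880 / 484849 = 59.00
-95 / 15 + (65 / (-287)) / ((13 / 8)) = -5573 / 861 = -6.47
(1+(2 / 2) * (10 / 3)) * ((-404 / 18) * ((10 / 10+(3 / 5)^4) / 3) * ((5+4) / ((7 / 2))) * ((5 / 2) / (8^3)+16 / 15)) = -7628565451 / 75600000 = -100.91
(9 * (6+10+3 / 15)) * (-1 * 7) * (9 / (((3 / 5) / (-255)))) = 3903795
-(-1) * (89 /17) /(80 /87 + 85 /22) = 170346 /155635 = 1.09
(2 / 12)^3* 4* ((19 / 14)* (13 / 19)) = 13 / 756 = 0.02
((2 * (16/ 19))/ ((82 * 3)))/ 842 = 8/ 983877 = 0.00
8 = 8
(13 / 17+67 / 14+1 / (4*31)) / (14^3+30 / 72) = 246063 / 121489837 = 0.00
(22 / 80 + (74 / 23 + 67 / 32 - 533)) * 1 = -1940883 / 3680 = -527.41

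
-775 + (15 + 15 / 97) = -73705 / 97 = -759.85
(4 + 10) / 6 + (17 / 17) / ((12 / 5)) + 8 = 43 / 4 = 10.75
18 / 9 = 2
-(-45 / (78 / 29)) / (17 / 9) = 3915 / 442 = 8.86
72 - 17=55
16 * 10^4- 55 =159945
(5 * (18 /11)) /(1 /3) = 270 /11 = 24.55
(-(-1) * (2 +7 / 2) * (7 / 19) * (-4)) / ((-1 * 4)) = 77 / 38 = 2.03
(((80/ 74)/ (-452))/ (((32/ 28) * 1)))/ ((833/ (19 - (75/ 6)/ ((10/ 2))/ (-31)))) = -845/ 17627096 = -0.00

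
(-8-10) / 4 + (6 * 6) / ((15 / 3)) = 2.70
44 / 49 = 0.90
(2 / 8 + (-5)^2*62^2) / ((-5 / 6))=-1153203 / 10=-115320.30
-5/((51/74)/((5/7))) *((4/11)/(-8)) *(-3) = -925/1309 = -0.71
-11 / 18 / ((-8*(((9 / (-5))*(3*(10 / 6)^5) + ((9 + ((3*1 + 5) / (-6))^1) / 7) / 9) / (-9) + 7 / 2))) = 2079 / 304888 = 0.01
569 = 569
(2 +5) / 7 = 1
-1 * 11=-11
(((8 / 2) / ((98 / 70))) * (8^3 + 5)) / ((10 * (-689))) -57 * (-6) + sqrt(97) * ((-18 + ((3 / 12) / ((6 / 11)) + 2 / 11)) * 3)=1648432 / 4823 -4583 * sqrt(97) / 88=-171.14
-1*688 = -688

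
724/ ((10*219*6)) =181/ 3285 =0.06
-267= -267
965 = 965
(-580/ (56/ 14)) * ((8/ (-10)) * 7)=812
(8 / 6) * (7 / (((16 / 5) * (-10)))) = -7 / 24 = -0.29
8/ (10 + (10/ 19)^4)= 521284/ 656605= 0.79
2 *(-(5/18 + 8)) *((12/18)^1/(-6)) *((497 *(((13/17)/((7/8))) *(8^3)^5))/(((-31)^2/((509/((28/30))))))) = 49258995607854928363520/3087693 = 15953333316445296.98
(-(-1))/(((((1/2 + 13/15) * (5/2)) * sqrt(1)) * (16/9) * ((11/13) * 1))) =351/1804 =0.19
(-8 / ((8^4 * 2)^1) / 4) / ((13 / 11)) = -11 / 53248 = -0.00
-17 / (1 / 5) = -85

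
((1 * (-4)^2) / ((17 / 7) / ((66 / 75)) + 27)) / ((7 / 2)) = 0.15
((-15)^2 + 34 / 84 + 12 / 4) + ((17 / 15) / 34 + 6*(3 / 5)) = 24364 / 105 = 232.04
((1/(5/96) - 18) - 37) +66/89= -15601/445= -35.06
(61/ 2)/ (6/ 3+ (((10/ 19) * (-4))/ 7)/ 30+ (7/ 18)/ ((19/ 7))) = 73017/ 5107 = 14.30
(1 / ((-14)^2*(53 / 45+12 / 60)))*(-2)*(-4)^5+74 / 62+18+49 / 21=132658 / 4557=29.11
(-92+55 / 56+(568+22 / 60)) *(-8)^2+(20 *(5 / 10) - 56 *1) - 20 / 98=22420528 / 735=30504.12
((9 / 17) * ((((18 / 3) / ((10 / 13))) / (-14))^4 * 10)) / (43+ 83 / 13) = 90224199 / 8734838000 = 0.01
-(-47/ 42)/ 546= 47/ 22932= 0.00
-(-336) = 336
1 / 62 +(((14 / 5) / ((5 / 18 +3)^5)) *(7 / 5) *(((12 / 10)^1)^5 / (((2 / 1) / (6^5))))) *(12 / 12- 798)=-276643858043611731473 / 3462914573281250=-79887.58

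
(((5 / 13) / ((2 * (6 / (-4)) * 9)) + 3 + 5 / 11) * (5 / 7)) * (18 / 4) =66415 / 6006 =11.06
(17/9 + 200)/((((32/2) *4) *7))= 1817/4032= 0.45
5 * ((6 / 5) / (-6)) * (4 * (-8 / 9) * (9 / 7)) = 32 / 7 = 4.57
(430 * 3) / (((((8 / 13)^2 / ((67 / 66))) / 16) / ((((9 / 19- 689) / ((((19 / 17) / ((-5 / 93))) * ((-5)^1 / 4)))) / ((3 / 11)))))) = -17464708430 / 3249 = -5375410.41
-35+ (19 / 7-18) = -352 / 7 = -50.29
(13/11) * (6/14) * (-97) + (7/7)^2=-3706/77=-48.13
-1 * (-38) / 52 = 19 / 26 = 0.73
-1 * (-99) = 99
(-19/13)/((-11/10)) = 190/143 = 1.33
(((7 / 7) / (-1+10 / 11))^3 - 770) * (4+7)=-23111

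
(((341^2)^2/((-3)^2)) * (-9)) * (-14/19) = 189297793454/19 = 9963041760.74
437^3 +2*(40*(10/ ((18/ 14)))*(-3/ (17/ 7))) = 4256086903/ 51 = 83452684.37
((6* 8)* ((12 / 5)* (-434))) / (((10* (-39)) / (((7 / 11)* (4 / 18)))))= 194432 / 10725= 18.13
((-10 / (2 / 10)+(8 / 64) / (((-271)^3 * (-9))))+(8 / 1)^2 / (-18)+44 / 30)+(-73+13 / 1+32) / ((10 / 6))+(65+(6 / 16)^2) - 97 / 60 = -102504565807 / 19106410560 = -5.36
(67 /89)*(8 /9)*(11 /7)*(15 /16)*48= 29480 /623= 47.32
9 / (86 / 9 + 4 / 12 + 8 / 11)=891 / 1051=0.85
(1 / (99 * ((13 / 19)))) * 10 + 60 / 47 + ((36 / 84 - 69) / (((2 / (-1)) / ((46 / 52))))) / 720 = 95521 / 65142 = 1.47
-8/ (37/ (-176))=1408/ 37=38.05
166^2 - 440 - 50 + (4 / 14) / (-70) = 27066.00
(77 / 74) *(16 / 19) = 616 / 703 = 0.88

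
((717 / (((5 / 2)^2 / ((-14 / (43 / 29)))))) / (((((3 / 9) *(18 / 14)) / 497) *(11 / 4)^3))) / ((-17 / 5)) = 86420809216 / 4864805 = 17764.50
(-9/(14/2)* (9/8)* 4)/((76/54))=-4.11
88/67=1.31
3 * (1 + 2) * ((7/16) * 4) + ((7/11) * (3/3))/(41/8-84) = 437059/27764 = 15.74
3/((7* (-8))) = -3/56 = -0.05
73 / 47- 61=-2794 / 47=-59.45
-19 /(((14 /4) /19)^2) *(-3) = 82308 /49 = 1679.76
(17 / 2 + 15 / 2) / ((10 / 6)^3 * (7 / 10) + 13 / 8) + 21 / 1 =25527 / 1051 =24.29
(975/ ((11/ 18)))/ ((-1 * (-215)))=3510/ 473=7.42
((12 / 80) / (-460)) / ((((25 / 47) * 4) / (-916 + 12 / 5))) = 80511 / 575000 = 0.14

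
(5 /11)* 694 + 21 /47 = 163321 /517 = 315.90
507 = 507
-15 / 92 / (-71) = 15 / 6532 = 0.00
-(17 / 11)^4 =-83521 / 14641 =-5.70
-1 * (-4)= 4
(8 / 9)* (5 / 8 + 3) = 29 / 9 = 3.22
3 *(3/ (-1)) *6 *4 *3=-648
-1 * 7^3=-343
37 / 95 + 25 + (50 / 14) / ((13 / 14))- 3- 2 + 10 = 42281 / 1235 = 34.24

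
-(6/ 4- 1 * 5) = 7/ 2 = 3.50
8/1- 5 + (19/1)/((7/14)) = 41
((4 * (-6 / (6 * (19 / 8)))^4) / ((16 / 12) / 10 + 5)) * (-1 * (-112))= 3932160 / 1433531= 2.74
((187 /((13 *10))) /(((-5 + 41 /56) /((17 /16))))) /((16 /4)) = -0.09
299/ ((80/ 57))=17043/ 80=213.04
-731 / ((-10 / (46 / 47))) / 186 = 16813 / 43710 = 0.38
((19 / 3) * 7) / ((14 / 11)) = 209 / 6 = 34.83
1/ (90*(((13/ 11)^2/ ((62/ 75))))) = 3751/ 570375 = 0.01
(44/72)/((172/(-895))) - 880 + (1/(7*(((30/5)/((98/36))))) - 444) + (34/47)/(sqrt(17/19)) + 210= -10375765/9288 + 2*sqrt(323)/47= -1116.35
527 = 527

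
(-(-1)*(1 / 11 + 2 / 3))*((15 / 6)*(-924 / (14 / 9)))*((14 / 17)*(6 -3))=-47250 / 17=-2779.41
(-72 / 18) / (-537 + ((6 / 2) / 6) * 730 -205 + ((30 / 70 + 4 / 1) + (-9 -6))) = 28 / 2713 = 0.01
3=3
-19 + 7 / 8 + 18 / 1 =-1 / 8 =-0.12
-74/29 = -2.55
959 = 959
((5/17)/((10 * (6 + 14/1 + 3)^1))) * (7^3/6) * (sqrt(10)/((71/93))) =0.30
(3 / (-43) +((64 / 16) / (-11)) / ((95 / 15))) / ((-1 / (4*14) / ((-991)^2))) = 62861040648 / 8987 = 6994663.47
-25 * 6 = -150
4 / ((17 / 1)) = 4 / 17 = 0.24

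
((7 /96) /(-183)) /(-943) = 7 /16566624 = 0.00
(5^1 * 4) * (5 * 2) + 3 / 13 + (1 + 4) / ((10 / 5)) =5271 / 26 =202.73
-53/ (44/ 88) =-106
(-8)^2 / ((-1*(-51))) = 1.25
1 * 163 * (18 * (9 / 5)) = 26406 / 5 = 5281.20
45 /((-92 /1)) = -45 /92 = -0.49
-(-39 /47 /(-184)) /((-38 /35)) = 1365 /328624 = 0.00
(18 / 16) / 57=3 / 152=0.02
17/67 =0.25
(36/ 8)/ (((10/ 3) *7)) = 27/ 140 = 0.19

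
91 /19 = 4.79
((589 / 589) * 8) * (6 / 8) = 6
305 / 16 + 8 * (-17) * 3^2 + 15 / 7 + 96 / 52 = -1748581 / 1456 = -1200.95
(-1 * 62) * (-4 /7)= 248 /7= 35.43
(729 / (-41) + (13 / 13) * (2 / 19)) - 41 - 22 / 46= -1059853 / 17917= -59.15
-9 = -9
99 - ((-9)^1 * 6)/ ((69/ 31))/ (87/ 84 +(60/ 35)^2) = 1883151/ 17917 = 105.10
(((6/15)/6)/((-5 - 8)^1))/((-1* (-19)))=-1/3705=-0.00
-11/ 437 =-0.03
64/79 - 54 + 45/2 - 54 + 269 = 29121/158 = 184.31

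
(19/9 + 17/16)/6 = 457/864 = 0.53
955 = 955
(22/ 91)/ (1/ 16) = 352/ 91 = 3.87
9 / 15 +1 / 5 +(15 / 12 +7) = 181 / 20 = 9.05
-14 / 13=-1.08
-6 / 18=-1 / 3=-0.33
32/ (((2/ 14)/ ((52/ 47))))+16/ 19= 222064/ 893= 248.67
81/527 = 0.15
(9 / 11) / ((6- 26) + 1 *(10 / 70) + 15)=-63 / 374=-0.17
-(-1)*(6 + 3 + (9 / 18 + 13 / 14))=73 / 7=10.43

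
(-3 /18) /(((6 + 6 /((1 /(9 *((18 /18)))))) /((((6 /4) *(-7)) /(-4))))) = -7 /960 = -0.01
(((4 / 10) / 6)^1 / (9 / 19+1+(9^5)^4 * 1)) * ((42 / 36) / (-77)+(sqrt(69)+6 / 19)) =377 / 228685687284860830774530+19 * sqrt(69) / 3464934655831224708705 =0.00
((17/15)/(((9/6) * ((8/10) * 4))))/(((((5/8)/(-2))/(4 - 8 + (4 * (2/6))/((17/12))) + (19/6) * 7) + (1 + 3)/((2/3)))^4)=9164204015616/24786183948570495361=0.00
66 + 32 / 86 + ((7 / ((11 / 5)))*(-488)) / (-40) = 49755 / 473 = 105.19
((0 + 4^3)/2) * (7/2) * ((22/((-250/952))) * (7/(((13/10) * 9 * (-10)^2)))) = -4105024/73125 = -56.14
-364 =-364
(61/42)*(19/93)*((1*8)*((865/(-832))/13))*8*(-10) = 5012675/330057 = 15.19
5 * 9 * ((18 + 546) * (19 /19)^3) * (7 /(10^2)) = 8883 /5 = 1776.60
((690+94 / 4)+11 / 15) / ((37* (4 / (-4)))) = -21427 / 1110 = -19.30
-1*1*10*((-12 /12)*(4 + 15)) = 190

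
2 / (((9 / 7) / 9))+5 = 19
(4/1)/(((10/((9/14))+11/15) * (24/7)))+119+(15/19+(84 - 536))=-332.14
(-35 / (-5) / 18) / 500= 7 / 9000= 0.00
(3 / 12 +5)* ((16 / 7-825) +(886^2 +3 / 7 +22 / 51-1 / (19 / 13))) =5319048589 / 1292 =4116910.67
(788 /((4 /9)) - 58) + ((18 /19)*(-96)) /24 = 32513 /19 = 1711.21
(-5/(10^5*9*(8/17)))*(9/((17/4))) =-1/40000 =-0.00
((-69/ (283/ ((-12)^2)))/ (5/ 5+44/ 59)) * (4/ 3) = -781632/ 29149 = -26.82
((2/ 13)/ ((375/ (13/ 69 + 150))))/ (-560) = -10363/ 94185000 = -0.00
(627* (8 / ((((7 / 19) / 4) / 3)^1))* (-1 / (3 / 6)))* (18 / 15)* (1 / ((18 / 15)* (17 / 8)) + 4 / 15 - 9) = 9730157184 / 2975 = 3270641.07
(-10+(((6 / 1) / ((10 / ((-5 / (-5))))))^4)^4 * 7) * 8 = -12204620633624 / 152587890625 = -79.98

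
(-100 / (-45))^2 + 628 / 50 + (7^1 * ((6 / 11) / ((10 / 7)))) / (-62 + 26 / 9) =29546279 / 1692900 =17.45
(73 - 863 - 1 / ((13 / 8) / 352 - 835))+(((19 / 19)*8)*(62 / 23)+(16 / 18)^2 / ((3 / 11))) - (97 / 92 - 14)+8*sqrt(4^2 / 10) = -39561225699113 / 52566713532+16*sqrt(10) / 5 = -742.47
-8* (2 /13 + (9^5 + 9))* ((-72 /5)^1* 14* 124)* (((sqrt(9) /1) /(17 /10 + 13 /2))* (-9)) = -20728085317632 /533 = -38889465886.74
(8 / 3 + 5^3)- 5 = 368 / 3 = 122.67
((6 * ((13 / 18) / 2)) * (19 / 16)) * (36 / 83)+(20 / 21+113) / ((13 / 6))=3245335 / 60424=53.71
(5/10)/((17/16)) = 0.47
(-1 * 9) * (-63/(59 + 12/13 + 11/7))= 9.22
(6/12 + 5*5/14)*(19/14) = 152/49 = 3.10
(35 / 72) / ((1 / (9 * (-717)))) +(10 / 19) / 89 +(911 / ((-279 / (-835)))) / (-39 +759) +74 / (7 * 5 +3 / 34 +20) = -398504880226243 / 127247154768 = -3131.74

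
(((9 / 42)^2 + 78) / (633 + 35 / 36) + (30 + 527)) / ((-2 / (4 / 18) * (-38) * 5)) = 0.33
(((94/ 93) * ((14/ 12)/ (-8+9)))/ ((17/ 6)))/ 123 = 0.00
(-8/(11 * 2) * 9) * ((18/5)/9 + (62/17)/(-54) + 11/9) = -14272/2805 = -5.09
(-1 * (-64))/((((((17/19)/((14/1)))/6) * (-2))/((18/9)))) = -102144/17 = -6008.47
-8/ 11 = -0.73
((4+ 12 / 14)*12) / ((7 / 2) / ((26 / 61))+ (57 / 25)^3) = 331500000 / 114113377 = 2.91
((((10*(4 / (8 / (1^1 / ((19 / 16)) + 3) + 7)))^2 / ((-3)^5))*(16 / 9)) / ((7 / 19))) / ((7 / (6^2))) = -10368102400 / 5233948083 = -1.98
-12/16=-3/4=-0.75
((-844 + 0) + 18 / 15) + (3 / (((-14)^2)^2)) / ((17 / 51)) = -161884979 / 192080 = -842.80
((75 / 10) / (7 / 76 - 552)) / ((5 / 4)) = -0.01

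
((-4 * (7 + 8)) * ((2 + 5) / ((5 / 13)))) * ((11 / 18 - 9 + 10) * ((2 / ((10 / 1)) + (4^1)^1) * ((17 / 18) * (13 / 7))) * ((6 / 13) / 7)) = -12818 / 15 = -854.53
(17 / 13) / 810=17 / 10530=0.00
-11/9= -1.22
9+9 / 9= 10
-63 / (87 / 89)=-64.45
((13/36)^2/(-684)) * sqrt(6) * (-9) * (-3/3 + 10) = 169 * sqrt(6)/10944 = 0.04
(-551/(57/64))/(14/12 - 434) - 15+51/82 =-2757479/212954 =-12.95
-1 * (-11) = 11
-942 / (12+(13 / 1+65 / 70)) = -4396 / 121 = -36.33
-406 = -406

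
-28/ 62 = -14/ 31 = -0.45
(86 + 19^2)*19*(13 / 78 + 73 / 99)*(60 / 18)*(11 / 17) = 2533745 / 153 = 16560.42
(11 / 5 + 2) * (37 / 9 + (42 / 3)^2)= 12607 / 15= 840.47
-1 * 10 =-10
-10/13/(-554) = 5/3601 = 0.00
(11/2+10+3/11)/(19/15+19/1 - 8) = 5205/4048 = 1.29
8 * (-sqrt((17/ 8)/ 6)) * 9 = -6 * sqrt(51) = -42.85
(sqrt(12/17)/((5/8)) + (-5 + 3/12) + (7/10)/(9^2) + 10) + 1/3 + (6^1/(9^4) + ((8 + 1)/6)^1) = 16*sqrt(51)/85 + 310243/43740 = 8.44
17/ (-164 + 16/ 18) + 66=96735/ 1468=65.90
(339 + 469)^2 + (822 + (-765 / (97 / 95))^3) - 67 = -383247782133288 / 912673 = -419917957.62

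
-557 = -557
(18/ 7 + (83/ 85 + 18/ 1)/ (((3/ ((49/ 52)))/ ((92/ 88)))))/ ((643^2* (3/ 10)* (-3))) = -17975917/ 759851456364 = -0.00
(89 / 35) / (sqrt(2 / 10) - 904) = -904 / 321377 - sqrt(5) / 1606885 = -0.00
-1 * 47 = -47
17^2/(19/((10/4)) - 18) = -1445/52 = -27.79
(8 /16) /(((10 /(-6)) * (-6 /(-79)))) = -79 /20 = -3.95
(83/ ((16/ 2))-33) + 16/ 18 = -1565/ 72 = -21.74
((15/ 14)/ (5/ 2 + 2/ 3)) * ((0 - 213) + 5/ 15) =-71.95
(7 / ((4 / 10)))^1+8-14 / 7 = 47 / 2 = 23.50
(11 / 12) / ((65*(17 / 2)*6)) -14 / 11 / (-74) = 282937 / 16190460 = 0.02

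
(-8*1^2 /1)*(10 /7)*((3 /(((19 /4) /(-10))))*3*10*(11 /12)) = 264000 /133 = 1984.96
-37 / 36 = -1.03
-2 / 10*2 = -2 / 5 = -0.40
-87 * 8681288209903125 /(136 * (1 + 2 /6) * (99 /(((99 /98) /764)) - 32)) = -453163244556943125 /8142592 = -55653438678.61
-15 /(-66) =5 /22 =0.23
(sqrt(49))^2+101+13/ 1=163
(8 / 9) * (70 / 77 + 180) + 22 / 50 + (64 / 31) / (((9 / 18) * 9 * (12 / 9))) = 12398159 / 76725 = 161.59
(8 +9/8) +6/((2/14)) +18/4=445/8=55.62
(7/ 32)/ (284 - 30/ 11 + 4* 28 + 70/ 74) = 407/ 733472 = 0.00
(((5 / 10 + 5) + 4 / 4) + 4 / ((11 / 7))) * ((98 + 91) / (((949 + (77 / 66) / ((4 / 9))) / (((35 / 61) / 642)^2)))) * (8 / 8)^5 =5119275 / 3567596591647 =0.00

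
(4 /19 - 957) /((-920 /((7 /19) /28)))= 18179 /1328480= 0.01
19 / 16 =1.19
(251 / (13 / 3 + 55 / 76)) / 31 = 57228 / 35743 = 1.60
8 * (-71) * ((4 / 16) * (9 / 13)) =-1278 / 13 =-98.31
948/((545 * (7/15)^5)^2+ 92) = 21866582812500/5478161870869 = 3.99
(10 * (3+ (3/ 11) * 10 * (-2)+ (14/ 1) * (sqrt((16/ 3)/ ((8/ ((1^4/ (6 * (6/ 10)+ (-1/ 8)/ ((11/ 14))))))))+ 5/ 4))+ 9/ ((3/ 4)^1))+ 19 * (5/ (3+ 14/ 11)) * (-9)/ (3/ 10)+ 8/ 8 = -260344/ 517+ 280 * sqrt(249810)/ 2271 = -441.94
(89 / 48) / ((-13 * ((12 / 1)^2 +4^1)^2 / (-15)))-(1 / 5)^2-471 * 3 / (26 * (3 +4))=-6221884749 / 797305600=-7.80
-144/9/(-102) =8/51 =0.16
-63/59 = -1.07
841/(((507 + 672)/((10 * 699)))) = 1959530/393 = 4986.08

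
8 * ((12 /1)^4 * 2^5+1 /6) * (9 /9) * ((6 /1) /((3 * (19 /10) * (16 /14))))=278691910 /57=4889331.75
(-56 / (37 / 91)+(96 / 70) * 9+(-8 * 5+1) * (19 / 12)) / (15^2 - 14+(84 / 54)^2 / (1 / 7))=-78518889 / 95638340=-0.82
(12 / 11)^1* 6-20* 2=-368 / 11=-33.45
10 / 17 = 0.59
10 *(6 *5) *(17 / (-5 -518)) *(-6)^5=39657600 / 523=75827.15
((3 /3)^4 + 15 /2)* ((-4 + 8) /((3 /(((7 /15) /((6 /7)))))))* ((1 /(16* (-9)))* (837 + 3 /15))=-1743469 /48600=-35.87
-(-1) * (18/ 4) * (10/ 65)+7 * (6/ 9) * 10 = 1847/ 39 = 47.36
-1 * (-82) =82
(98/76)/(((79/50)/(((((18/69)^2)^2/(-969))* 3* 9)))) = -0.00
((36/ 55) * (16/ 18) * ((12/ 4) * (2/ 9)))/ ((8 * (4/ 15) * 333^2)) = 2/ 1219779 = 0.00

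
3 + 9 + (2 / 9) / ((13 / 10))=1424 / 117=12.17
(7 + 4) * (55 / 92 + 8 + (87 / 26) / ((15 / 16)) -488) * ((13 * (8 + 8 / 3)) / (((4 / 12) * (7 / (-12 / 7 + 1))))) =250402328 / 1127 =222184.85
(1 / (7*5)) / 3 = 1 / 105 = 0.01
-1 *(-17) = 17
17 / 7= 2.43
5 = 5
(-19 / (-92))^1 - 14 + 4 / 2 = -1085 / 92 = -11.79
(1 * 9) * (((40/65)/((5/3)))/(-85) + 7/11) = 345699/60775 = 5.69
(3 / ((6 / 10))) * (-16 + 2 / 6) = -78.33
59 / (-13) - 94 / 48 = -2027 / 312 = -6.50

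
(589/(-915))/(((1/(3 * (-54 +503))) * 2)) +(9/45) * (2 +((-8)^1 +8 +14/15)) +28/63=-11872441/27450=-432.51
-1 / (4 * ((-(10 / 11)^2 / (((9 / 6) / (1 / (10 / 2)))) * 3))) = 121 / 160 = 0.76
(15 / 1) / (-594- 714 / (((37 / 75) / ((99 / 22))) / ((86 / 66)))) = -2035 / 1231911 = -0.00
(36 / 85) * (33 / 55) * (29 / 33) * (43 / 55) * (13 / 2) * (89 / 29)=895518 / 257125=3.48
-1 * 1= -1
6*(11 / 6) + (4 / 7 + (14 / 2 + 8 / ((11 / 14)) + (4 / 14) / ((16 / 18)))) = 8955 / 308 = 29.07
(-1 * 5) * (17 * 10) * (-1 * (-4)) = -3400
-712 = -712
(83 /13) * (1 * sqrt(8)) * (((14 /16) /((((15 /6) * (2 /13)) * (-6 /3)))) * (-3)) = 1743 * sqrt(2) /40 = 61.62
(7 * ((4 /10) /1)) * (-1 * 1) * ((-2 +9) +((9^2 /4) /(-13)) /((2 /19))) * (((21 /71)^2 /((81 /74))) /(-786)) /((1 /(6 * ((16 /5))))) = -82339208 /1931585175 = -0.04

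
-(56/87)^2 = -3136/7569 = -0.41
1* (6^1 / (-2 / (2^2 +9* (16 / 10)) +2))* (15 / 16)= 345 / 116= 2.97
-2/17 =-0.12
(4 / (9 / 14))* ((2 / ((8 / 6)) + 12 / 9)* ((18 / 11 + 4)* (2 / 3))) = 59024 / 891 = 66.24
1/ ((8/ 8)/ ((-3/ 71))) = -3/ 71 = -0.04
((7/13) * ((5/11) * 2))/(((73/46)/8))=25760/10439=2.47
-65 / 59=-1.10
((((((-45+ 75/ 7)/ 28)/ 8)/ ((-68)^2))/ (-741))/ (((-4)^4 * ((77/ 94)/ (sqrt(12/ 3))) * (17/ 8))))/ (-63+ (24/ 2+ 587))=0.00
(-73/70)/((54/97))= -7081/3780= -1.87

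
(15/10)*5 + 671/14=388/7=55.43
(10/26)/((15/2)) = 2/39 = 0.05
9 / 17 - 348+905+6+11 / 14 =134307 / 238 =564.32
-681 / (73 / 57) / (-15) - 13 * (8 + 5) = -48746 / 365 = -133.55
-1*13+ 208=195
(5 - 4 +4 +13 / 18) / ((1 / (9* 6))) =309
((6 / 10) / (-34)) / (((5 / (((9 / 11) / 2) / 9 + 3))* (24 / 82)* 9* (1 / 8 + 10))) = -2747 / 6816150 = -0.00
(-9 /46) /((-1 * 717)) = 3 /10994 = 0.00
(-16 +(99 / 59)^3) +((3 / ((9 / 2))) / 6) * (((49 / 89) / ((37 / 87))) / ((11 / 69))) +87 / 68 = -4600434068205 / 505882159156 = -9.09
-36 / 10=-18 / 5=-3.60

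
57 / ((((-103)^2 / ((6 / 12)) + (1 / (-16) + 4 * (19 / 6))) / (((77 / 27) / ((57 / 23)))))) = 28336 / 9171621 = 0.00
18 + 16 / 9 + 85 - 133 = -254 / 9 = -28.22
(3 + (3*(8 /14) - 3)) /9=4 /21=0.19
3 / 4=0.75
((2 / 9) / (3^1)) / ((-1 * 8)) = -1 / 108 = -0.01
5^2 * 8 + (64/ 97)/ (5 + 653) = 6382632/ 31913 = 200.00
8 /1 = 8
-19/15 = -1.27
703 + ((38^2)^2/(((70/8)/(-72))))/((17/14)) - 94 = -1200986571/85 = -14129253.78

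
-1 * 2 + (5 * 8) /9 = 22 /9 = 2.44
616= 616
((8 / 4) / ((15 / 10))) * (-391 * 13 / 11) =-616.12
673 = 673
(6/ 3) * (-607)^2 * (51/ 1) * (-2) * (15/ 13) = -1127453940/ 13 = -86727226.15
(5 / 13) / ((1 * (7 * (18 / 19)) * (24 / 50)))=2375 / 19656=0.12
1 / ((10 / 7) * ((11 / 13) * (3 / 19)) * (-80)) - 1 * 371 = -9796129 / 26400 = -371.07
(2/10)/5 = 1/25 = 0.04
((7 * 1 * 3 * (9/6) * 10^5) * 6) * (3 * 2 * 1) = 113400000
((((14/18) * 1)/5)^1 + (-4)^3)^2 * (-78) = -214607354/675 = -317936.82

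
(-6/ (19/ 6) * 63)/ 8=-14.92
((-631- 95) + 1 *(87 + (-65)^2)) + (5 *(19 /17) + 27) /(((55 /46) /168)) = 7634222 /935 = 8164.94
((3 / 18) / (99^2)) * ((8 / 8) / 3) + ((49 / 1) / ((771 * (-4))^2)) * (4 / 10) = 1801229 / 233044649640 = 0.00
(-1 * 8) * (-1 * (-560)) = -4480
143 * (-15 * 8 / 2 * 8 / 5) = -13728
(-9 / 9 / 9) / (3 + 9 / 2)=-2 / 135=-0.01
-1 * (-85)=85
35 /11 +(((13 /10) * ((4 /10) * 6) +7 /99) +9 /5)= 8.17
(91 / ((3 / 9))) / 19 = 273 / 19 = 14.37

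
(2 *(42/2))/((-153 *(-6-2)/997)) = 6979/204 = 34.21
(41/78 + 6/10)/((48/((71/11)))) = 31169/205920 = 0.15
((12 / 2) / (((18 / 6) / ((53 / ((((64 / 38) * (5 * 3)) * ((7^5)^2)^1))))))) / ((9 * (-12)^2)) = 1007 / 87861101448960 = 0.00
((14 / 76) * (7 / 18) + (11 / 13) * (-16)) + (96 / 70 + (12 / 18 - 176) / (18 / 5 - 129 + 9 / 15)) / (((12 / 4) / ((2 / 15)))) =-93436709 / 7002450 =-13.34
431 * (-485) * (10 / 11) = -2090350 / 11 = -190031.82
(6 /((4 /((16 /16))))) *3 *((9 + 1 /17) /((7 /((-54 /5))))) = -5346 /85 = -62.89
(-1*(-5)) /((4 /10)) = 25 /2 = 12.50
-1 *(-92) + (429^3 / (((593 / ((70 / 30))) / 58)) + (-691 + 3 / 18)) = 18018039.24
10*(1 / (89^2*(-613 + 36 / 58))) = -290 / 140669039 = -0.00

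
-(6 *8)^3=-110592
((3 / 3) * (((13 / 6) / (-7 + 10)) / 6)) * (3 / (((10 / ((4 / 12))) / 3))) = 13 / 360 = 0.04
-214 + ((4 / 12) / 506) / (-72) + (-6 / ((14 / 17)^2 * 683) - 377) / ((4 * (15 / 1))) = -805755233453 / 3657809232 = -220.28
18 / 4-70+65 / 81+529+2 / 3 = 75325 / 162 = 464.97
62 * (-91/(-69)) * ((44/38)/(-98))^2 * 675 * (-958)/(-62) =339060150/2847929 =119.05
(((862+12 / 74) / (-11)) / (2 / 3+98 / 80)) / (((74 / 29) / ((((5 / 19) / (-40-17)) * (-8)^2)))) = 538240000 / 112185443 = 4.80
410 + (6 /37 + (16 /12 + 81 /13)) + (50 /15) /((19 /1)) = 11457611 /27417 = 417.90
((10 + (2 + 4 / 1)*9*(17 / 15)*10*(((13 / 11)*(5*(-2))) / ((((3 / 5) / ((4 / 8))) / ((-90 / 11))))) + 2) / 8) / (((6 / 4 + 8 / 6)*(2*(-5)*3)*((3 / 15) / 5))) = -7460565 / 4114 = -1813.46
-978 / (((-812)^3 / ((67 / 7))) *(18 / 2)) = 0.00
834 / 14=417 / 7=59.57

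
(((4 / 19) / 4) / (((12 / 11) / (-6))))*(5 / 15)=-11 / 114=-0.10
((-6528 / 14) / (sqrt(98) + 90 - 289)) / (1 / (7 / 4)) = 4.32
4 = 4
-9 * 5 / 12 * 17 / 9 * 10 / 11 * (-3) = 425 / 22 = 19.32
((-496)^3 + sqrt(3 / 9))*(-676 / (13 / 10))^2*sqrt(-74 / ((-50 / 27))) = -208576057638068.62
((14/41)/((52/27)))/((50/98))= 9261/26650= 0.35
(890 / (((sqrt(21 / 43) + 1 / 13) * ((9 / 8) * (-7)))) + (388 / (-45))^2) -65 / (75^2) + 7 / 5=11647927838 / 124243875 -601640 * sqrt(903) / 110439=-69.95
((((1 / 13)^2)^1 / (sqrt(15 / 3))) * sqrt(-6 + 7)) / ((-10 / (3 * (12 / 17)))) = -18 * sqrt(5) / 71825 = -0.00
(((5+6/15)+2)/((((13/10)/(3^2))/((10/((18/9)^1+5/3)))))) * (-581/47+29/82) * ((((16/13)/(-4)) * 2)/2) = 1849308840/3582293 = 516.24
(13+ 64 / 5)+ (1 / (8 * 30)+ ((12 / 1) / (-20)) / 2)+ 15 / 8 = 6571 / 240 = 27.38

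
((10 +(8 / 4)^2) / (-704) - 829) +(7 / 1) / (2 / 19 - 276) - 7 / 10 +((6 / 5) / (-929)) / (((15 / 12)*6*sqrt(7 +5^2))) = -3827581687 / 4612960 - sqrt(2) / 46450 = -829.75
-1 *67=-67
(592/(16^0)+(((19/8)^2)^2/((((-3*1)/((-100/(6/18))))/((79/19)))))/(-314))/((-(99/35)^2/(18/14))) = -30940487725/350152704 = -88.36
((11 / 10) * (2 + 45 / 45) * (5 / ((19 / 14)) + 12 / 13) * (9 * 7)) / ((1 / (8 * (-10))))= -18927216 / 247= -76628.40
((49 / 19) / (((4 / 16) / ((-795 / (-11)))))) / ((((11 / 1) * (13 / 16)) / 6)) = 14958720 / 29887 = 500.51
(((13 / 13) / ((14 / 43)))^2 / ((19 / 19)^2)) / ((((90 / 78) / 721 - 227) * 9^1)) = -2475811 / 536169312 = -0.00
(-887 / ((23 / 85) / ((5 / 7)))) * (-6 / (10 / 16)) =3618960 / 161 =22478.01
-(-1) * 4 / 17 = 4 / 17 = 0.24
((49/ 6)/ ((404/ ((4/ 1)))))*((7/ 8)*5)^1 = 1715/ 4848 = 0.35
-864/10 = -432/5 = -86.40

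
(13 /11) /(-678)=-13 /7458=-0.00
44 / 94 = 22 / 47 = 0.47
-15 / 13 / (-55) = 3 / 143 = 0.02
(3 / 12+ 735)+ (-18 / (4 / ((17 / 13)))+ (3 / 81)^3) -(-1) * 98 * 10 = 1749562873 / 1023516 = 1709.37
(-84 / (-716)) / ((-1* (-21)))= 1 / 179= 0.01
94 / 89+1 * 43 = 3921 / 89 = 44.06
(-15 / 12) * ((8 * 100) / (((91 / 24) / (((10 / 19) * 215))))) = -51600000 / 1729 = -29843.84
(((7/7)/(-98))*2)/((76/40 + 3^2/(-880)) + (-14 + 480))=-880/20175407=-0.00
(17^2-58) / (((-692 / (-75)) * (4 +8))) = 5775 / 2768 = 2.09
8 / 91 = 0.09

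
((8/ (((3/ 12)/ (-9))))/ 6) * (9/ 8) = -54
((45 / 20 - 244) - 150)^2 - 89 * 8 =152756.06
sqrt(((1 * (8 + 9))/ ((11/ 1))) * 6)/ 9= 0.34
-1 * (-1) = 1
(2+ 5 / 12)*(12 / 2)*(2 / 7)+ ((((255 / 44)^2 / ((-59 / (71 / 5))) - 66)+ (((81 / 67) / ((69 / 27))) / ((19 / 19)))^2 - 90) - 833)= -1884890699984133 / 1898718937808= -992.72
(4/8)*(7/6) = 7/12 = 0.58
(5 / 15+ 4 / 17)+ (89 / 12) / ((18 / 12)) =1687 / 306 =5.51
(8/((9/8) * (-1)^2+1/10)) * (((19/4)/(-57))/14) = -40/1029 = -0.04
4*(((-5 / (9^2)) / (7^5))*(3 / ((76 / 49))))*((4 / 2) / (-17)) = 10 / 2991303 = 0.00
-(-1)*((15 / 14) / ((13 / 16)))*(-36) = -4320 / 91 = -47.47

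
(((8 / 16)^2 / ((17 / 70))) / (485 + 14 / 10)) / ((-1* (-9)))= 175 / 744192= 0.00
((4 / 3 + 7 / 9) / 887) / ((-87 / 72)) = -152 / 77169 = -0.00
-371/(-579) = 371/579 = 0.64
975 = 975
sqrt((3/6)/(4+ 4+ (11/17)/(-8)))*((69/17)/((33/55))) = 230*sqrt(18309)/18309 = 1.70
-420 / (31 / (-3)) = 1260 / 31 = 40.65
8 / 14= 4 / 7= 0.57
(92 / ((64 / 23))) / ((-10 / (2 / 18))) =-529 / 1440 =-0.37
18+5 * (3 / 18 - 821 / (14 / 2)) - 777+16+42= -1286.60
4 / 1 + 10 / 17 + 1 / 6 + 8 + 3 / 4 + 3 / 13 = 36427 / 2652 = 13.74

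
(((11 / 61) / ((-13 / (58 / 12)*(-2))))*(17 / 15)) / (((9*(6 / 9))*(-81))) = -5423 / 69371640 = -0.00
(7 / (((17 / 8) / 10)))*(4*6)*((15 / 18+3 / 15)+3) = 54208 / 17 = 3188.71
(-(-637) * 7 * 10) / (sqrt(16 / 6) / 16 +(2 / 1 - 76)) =-63353472 / 105139 - 35672 * sqrt(6) / 105139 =-603.40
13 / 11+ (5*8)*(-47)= -20667 / 11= -1878.82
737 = 737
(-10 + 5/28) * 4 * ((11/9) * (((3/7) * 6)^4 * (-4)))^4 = -19078026322950868067942400/232630513987207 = -82009990847.55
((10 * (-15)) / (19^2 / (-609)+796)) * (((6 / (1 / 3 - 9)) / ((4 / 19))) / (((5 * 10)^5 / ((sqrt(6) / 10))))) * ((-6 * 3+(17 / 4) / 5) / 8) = -107159031 * sqrt(6) / 251889560000000000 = -0.00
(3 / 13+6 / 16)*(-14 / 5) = -441 / 260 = -1.70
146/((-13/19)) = -2774/13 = -213.38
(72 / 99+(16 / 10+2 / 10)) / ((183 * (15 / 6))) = 278 / 50325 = 0.01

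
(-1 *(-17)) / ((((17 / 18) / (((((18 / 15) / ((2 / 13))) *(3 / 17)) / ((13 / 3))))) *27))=18 / 85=0.21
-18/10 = -9/5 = -1.80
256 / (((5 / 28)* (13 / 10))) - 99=13049 / 13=1003.77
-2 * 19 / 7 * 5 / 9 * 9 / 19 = -10 / 7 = -1.43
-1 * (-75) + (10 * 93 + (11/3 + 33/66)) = 6055/6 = 1009.17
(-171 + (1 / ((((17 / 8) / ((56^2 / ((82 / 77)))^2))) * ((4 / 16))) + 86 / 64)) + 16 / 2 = 14926886227883 / 914464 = 16323098.81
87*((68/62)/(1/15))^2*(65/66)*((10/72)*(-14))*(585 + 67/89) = -24849727857500/940819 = -26412867.79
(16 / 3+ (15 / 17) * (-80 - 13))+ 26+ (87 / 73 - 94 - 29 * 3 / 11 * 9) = -214.72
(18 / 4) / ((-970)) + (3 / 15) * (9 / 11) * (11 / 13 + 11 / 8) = 0.36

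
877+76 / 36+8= 7984 / 9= 887.11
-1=-1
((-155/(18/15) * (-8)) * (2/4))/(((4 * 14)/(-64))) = -12400/21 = -590.48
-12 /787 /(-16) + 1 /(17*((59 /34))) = 6473 /185732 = 0.03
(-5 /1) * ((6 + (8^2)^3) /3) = -1310750 /3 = -436916.67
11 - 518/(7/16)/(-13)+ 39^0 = 1340/13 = 103.08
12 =12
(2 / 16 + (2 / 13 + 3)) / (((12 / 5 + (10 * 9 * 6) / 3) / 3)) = 0.05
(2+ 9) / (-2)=-11 / 2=-5.50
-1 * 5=-5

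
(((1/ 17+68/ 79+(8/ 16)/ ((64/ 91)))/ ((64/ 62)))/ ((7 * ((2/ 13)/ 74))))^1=4179448923/ 38506496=108.54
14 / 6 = 7 / 3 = 2.33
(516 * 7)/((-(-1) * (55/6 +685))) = 3096/595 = 5.20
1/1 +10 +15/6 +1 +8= 45/2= 22.50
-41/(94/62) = -1271/47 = -27.04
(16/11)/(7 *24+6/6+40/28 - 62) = 112/8349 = 0.01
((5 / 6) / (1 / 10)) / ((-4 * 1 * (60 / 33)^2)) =-121 / 192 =-0.63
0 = 0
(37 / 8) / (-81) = -37 / 648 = -0.06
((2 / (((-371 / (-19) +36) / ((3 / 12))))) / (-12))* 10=-0.01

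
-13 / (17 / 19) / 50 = -247 / 850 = -0.29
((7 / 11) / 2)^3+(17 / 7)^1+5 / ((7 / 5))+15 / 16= 148427 / 21296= 6.97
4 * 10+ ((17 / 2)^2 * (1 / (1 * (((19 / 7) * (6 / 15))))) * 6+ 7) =33917 / 76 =446.28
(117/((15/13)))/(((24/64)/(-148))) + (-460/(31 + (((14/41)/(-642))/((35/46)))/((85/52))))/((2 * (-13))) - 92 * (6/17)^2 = -130386096067507666/3257202213655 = -40030.09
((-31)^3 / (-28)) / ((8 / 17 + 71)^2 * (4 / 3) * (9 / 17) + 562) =146363183 / 573322568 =0.26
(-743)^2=552049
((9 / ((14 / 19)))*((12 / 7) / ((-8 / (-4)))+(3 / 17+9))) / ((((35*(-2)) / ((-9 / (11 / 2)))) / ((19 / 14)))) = 17456877 / 4489870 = 3.89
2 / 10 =0.20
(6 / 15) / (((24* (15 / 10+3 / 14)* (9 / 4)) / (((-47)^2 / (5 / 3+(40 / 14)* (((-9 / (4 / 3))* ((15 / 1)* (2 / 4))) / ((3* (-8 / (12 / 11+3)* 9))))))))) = 2.17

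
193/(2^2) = 193/4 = 48.25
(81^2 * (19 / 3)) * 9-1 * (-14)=373991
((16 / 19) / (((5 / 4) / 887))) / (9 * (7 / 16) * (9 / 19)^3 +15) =327891968 / 8460435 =38.76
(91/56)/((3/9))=39/8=4.88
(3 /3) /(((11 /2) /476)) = 952 /11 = 86.55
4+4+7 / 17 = 143 / 17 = 8.41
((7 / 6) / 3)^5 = 16807 / 1889568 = 0.01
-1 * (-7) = 7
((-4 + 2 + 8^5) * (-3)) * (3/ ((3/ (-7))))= 688086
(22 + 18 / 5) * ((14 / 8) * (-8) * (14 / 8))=-3136 / 5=-627.20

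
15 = 15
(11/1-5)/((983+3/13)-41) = 0.01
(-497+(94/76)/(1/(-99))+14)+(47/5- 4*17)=-126169/190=-664.05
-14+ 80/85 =-222/17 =-13.06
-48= -48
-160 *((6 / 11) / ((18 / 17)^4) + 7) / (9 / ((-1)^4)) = -28614260 / 216513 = -132.16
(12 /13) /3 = 0.31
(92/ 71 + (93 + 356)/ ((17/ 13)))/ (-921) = -415991/ 1111647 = -0.37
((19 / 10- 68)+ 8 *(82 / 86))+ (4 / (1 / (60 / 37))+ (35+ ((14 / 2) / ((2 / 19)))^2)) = 140175513 / 31820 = 4405.26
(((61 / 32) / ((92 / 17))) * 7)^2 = 6.08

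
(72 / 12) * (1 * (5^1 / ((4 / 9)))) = 135 / 2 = 67.50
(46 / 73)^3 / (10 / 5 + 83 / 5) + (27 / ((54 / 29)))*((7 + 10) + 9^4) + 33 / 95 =95381.36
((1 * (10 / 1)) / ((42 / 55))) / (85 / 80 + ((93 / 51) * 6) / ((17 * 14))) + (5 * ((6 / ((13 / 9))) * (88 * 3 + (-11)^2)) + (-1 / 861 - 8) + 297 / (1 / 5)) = 3809102274842 / 401593647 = 9484.97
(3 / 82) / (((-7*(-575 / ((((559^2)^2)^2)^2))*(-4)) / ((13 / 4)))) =-3545304428938839085188155797676720433431458599 / 5280800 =-671357451321549591953521400000000000000.00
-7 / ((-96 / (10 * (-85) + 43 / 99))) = -588749 / 9504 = -61.95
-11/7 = -1.57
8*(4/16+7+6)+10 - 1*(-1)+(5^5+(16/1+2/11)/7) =249812/77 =3244.31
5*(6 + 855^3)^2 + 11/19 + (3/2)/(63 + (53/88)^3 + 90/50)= 8221953708920452554054841538/4209284947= 1953289884729785805.60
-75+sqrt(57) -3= -78+sqrt(57)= -70.45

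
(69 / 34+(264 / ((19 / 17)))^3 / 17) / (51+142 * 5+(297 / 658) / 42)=832748024095890 / 817437285893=1018.73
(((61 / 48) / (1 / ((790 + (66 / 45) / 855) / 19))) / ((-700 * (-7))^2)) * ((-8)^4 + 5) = 30173502563 / 3343221000000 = 0.01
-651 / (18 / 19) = -4123 / 6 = -687.17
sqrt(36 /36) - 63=-62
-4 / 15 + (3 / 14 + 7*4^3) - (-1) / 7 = 94099 / 210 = 448.09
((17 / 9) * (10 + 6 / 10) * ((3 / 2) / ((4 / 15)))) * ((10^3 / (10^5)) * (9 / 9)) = 901 / 800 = 1.13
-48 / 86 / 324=-2 / 1161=-0.00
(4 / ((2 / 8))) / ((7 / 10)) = 160 / 7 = 22.86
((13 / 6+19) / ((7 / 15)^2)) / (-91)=-9525 / 8918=-1.07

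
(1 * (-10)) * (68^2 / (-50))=4624 / 5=924.80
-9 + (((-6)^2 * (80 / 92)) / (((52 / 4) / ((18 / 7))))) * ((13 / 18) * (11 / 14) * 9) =25497 / 1127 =22.62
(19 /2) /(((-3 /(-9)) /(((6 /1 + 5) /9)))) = 34.83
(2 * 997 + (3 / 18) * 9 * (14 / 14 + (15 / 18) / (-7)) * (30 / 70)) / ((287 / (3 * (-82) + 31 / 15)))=-6977713 / 4116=-1695.27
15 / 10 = 3 / 2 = 1.50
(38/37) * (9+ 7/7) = 380/37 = 10.27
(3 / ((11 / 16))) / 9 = 16 / 33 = 0.48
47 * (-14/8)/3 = -329/12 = -27.42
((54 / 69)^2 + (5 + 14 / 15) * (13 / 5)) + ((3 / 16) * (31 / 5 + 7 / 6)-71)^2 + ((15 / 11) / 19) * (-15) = 4861.73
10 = 10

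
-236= -236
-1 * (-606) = 606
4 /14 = 2 /7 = 0.29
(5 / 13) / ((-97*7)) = -5 / 8827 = -0.00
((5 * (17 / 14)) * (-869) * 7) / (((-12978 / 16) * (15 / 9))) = 59092 / 2163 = 27.32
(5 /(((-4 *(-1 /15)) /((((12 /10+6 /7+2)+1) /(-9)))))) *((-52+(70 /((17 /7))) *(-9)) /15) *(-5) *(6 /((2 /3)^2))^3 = -5123255265 /1904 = -2690785.33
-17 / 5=-3.40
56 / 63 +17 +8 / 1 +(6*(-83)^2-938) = 363797 / 9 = 40421.89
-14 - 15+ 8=-21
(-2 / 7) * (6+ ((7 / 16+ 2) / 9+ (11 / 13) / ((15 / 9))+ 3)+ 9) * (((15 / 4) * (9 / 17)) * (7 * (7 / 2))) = -3691107 / 14144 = -260.97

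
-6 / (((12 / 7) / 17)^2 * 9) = -14161 / 216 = -65.56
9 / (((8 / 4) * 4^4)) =9 / 512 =0.02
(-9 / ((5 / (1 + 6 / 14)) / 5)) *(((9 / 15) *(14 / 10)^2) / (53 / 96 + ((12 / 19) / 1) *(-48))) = 689472 / 1357225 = 0.51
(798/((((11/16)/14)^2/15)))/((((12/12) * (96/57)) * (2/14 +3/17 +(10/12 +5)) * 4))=63654927840/531553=119752.74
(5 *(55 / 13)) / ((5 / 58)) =245.38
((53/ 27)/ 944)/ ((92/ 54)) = 53/ 43424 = 0.00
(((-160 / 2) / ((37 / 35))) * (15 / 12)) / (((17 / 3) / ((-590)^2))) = -3655050000 / 629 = -5810890.30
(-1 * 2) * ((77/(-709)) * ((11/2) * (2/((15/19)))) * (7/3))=225302/31905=7.06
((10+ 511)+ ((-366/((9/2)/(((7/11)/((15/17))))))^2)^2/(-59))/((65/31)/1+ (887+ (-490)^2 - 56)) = -0.83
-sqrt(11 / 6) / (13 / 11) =-11*sqrt(66) / 78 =-1.15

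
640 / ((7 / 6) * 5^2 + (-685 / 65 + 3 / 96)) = 798720 / 23287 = 34.30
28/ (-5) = -28/ 5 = -5.60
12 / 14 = 6 / 7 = 0.86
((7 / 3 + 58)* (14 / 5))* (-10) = -5068 / 3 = -1689.33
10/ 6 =5/ 3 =1.67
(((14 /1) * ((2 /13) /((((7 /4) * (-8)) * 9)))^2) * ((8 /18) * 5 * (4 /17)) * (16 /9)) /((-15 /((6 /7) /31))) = -1024 /28632774807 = -0.00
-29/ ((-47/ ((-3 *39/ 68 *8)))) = -6786/ 799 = -8.49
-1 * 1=-1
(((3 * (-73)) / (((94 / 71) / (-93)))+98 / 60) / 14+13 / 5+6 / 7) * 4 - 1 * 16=21682442 / 4935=4393.61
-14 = -14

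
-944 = -944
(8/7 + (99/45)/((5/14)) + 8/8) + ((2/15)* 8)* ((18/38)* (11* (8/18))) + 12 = 227161/9975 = 22.77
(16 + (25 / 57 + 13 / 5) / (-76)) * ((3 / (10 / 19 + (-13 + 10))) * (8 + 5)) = -2247011 / 8930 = -251.62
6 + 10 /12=41 /6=6.83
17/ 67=0.25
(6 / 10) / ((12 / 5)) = 1 / 4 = 0.25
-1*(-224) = 224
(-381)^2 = 145161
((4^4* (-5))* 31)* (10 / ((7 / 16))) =-6348800 / 7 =-906971.43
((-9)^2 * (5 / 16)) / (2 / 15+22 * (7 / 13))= 78975 / 37376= 2.11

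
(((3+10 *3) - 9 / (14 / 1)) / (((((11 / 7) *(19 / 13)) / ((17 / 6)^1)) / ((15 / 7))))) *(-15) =-7508475 / 5852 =-1283.06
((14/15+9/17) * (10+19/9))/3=40657/6885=5.91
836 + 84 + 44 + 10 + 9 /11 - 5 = 10668 /11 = 969.82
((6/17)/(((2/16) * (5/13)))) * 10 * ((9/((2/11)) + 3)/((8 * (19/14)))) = 114660/323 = 354.98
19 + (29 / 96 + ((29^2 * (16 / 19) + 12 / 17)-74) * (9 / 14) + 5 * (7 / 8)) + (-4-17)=89174773 / 217056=410.84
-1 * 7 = -7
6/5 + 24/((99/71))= 3038/165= 18.41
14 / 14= 1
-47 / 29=-1.62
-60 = -60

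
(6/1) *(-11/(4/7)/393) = -77/262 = -0.29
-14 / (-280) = 1 / 20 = 0.05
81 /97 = 0.84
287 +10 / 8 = 288.25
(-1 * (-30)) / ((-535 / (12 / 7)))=-0.10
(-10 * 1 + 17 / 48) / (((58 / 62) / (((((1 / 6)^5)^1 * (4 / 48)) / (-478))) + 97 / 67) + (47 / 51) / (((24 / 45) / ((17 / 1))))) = 961651 / 4159863802998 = 0.00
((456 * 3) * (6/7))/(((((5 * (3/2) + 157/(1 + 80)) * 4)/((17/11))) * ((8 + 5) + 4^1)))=332424/117733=2.82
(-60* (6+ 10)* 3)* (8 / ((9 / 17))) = -43520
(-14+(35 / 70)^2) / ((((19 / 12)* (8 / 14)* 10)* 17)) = -0.09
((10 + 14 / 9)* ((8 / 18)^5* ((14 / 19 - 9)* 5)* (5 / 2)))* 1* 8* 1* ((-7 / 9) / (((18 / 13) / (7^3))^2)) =58176279233945600 / 7360989291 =7903323.44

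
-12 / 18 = -0.67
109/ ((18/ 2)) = 109/ 9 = 12.11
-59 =-59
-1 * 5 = -5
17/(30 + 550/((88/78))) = 34/1035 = 0.03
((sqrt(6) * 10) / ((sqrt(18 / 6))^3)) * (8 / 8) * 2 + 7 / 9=7 / 9 + 20 * sqrt(2) / 3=10.21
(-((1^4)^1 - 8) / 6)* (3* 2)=7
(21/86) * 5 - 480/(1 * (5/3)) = -286.78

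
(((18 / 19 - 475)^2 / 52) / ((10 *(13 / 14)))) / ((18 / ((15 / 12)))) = 567882343 / 17570592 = 32.32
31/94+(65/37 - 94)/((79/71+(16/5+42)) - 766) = 406937693/888590742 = 0.46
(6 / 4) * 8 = 12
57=57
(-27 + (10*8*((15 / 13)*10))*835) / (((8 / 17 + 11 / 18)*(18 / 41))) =6983695353 / 4303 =1622982.88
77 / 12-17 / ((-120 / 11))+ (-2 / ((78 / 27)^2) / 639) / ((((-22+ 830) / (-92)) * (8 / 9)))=1546392439 / 193903840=7.98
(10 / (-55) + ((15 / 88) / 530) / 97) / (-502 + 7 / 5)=822545 / 2264754448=0.00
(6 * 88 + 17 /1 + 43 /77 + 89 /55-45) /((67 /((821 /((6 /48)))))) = 1269843984 /25795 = 49228.30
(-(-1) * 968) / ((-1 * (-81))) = 968 / 81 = 11.95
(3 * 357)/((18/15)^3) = 14875/24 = 619.79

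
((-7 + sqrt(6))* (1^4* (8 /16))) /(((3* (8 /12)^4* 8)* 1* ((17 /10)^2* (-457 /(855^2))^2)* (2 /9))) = -22725255840328125 /7725742208 + 3246465120046875* sqrt(6) /7725742208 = -1912188.17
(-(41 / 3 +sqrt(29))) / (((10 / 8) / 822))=-44936 / 5 - 3288 * sqrt(29) / 5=-12528.48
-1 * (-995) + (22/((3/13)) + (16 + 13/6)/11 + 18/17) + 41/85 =6134681/5610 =1093.53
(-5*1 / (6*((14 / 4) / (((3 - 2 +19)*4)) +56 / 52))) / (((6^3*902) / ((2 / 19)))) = -650 / 1617921459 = -0.00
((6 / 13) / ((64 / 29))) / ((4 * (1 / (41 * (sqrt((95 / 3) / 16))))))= 1189 * sqrt(285) / 6656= 3.02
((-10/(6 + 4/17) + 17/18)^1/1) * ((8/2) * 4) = -5032/477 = -10.55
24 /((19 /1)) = 24 /19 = 1.26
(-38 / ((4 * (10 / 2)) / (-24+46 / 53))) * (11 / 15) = 128117 / 3975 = 32.23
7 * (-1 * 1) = -7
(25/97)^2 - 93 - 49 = -1335453/9409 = -141.93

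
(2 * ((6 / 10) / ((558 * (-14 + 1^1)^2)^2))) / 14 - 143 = -14836266785339 / 103750117380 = -143.00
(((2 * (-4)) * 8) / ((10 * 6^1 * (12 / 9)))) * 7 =-28 / 5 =-5.60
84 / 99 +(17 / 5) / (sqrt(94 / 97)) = 28 / 33 +17 * sqrt(9118) / 470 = 4.30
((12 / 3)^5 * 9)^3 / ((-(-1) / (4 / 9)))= 347892350976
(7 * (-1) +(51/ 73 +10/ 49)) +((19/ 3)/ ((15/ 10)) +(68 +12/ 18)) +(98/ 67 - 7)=61.25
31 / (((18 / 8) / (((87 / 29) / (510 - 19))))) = 124 / 1473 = 0.08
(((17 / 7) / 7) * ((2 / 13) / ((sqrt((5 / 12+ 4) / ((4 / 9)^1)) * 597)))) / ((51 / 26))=16 * sqrt(159) / 13953681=0.00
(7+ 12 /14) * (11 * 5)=3025 /7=432.14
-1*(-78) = 78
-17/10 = -1.70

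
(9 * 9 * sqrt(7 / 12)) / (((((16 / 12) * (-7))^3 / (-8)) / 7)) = 729 * sqrt(21) / 784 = 4.26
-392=-392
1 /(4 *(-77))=-1 /308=-0.00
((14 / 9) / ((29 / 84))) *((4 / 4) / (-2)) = -196 / 87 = -2.25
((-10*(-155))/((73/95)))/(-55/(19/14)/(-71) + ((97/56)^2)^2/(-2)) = -3907053488128000/7612503964717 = -513.24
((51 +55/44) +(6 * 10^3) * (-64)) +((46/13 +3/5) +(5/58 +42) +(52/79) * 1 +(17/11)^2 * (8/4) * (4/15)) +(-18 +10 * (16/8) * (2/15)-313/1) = -27693174018351/72074860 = -384227.93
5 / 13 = 0.38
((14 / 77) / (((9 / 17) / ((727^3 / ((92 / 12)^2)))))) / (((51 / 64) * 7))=49182794624 / 122199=402481.15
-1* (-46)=46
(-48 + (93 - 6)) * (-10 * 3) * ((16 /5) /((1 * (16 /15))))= -3510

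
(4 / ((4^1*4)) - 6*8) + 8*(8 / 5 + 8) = 29.05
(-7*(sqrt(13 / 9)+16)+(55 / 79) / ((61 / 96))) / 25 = -534448 / 120475 - 7*sqrt(13) / 75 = -4.77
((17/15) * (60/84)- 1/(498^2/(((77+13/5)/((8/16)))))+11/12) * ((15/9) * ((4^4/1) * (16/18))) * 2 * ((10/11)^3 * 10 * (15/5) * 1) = 153374750720000/5198969853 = 29500.99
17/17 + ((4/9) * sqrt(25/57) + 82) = 20 * sqrt(57)/513 + 83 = 83.29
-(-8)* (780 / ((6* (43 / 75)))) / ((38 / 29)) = 1131000 / 817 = 1384.33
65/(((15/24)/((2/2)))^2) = 832/5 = 166.40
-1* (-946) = 946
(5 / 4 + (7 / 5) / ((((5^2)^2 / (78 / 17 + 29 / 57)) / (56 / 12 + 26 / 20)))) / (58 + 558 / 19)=239486509 / 15873750000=0.02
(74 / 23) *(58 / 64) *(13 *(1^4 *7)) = 97643 / 368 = 265.33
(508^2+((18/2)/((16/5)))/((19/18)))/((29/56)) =274582931/551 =498335.63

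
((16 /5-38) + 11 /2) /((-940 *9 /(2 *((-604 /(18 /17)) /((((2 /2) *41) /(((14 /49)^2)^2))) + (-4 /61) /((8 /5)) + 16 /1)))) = 20099332079 /182885264856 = 0.11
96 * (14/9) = 448/3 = 149.33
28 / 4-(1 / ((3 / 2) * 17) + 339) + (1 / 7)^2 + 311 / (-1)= -1606904 / 2499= -643.02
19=19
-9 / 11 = -0.82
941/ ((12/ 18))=2823/ 2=1411.50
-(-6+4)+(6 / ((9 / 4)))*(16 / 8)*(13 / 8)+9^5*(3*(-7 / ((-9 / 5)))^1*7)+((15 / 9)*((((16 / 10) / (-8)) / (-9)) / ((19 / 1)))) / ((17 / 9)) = 4672852952 / 969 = 4822345.67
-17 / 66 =-0.26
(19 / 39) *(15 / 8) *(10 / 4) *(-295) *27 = -3783375 / 208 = -18189.30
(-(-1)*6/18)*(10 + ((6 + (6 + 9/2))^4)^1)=1186081/48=24710.02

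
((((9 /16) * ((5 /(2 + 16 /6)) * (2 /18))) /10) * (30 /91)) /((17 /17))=45 /20384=0.00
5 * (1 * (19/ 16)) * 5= 475/ 16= 29.69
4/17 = 0.24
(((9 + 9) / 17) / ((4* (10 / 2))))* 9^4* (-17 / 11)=-536.81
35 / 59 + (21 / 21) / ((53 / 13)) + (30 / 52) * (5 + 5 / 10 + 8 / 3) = 902459 / 162604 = 5.55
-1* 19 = -19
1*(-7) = -7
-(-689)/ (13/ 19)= 1007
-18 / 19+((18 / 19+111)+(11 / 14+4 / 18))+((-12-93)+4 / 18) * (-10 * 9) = 1202293 / 126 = 9542.01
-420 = -420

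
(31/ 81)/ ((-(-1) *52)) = 31/ 4212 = 0.01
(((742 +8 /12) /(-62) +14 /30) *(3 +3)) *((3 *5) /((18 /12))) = -21412 /31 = -690.71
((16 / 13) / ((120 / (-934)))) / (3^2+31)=-467 / 1950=-0.24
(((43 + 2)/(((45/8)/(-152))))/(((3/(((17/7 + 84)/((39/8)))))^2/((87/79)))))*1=-826080358400/17663373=-46767.98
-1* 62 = -62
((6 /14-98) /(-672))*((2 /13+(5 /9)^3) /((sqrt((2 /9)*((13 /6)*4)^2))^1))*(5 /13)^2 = 52642225*sqrt(2) /43529705856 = 0.00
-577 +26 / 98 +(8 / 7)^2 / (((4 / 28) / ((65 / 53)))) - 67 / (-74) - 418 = -982.62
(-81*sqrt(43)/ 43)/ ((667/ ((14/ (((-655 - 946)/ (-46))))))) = -2268*sqrt(43)/ 1996447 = -0.01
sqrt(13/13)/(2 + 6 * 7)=1/44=0.02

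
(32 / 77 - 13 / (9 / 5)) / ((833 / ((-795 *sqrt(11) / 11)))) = 1250005 *sqrt(11) / 2116653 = 1.96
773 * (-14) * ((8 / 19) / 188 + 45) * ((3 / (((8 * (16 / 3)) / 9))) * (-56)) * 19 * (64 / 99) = 109595735928 / 517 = 211984015.33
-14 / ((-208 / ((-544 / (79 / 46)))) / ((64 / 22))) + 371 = 308.98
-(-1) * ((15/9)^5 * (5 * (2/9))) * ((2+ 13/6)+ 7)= 1046875/6561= 159.56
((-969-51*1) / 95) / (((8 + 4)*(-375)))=17 / 7125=0.00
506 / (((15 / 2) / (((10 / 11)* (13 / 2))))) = 1196 / 3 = 398.67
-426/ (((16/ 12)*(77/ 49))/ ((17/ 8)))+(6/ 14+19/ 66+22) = -1512901/ 3696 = -409.33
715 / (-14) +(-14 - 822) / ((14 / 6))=-5731 / 14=-409.36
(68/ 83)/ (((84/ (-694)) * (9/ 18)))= -23596/ 1743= -13.54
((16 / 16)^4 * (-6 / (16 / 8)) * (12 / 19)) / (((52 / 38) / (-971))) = 17478 / 13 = 1344.46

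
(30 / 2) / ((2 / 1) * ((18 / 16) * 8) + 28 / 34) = 51 / 64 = 0.80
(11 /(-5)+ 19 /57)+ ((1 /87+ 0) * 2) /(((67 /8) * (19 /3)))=-1033436 /553755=-1.87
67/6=11.17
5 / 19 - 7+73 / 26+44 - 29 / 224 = 2209877 / 55328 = 39.94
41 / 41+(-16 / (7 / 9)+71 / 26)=-3065 / 182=-16.84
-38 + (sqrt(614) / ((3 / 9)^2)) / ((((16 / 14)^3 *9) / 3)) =-38 + 1029 *sqrt(614) / 512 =11.80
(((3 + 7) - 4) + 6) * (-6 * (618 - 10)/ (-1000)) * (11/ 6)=10032/ 125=80.26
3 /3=1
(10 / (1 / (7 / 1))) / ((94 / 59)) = 2065 / 47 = 43.94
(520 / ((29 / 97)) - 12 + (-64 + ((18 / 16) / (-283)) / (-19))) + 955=3266248157 / 1247464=2618.31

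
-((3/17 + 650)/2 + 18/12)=-326.59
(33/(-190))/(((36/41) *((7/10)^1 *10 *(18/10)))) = -451/28728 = -0.02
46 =46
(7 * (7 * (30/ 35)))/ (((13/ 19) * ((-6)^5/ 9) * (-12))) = 0.01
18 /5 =3.60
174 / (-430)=-87 / 215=-0.40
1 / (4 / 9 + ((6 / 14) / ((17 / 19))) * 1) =1071 / 989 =1.08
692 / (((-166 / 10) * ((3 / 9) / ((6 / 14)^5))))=-2522340 / 1394981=-1.81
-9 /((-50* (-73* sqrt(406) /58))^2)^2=-0.00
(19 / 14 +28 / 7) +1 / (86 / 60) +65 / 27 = 137545 / 16254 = 8.46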